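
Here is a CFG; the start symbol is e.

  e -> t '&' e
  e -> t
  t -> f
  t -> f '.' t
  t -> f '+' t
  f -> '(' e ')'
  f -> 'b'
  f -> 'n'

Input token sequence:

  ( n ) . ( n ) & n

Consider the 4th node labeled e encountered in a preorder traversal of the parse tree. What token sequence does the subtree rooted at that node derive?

n

[e [t [f ( [e [t [f n]]] )] . [t [f ( [e [t [f n]]] )]]] & [e [t [f n]]]]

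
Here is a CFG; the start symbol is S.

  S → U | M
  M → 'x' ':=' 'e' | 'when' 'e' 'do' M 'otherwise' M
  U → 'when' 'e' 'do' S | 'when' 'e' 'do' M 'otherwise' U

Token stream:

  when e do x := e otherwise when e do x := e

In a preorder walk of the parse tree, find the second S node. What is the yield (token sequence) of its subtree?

x := e

[S [U when e do [M x := e] otherwise [U when e do [S [M x := e]]]]]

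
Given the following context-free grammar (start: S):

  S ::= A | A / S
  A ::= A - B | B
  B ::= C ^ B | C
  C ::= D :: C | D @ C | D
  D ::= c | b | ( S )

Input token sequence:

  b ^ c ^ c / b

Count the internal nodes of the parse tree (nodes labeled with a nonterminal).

16

[S [A [B [C [D b]] ^ [B [C [D c]] ^ [B [C [D c]]]]]] / [S [A [B [C [D b]]]]]]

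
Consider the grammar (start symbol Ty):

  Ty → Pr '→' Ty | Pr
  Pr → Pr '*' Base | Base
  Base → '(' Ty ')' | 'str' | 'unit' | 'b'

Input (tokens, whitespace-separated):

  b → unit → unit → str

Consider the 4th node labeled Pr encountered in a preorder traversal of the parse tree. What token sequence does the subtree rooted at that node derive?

[Ty [Pr [Base b]] → [Ty [Pr [Base unit]] → [Ty [Pr [Base unit]] → [Ty [Pr [Base str]]]]]]

str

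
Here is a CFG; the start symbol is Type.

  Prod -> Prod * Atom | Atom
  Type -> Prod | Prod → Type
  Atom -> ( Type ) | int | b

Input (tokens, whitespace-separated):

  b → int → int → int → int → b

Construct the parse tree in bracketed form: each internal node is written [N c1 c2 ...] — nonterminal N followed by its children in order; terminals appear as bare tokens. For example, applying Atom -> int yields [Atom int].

Type
Prod → Type
Atom → Type
b → Type
b → Prod → Type
b → Atom → Type
b → int → Type
b → int → Prod → Type
b → int → Atom → Type
b → int → int → Type
b → int → int → Prod → Type
b → int → int → Atom → Type
b → int → int → int → Type
b → int → int → int → Prod → Type
b → int → int → int → Atom → Type
b → int → int → int → int → Type
b → int → int → int → int → Prod
b → int → int → int → int → Atom
b → int → int → int → int → b

[Type [Prod [Atom b]] → [Type [Prod [Atom int]] → [Type [Prod [Atom int]] → [Type [Prod [Atom int]] → [Type [Prod [Atom int]] → [Type [Prod [Atom b]]]]]]]]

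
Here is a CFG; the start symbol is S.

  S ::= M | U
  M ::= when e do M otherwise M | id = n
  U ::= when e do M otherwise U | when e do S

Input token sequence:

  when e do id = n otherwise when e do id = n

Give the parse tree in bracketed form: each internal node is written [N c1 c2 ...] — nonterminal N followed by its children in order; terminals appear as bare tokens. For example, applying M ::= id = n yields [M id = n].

S
U
when e do M otherwise U
when e do id = n otherwise U
when e do id = n otherwise when e do S
when e do id = n otherwise when e do M
when e do id = n otherwise when e do id = n

[S [U when e do [M id = n] otherwise [U when e do [S [M id = n]]]]]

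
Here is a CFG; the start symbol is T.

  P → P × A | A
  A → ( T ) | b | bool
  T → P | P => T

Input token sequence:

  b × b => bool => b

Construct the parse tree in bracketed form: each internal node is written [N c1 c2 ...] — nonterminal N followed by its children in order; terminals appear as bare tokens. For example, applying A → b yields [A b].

[T [P [P [A b]] × [A b]] => [T [P [A bool]] => [T [P [A b]]]]]

T
P => T
P × A => T
A × A => T
b × A => T
b × b => T
b × b => P => T
b × b => A => T
b × b => bool => T
b × b => bool => P
b × b => bool => A
b × b => bool => b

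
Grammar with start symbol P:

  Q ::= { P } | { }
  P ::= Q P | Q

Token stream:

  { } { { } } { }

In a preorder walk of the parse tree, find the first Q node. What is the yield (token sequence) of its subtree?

{ }

[P [Q { }] [P [Q { [P [Q { }]] }] [P [Q { }]]]]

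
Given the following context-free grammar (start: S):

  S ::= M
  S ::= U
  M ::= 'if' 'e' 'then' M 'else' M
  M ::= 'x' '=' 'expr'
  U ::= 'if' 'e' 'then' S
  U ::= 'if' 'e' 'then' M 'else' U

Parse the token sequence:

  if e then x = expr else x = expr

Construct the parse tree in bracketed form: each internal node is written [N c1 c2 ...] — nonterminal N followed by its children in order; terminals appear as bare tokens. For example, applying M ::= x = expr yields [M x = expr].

S
M
if e then M else M
if e then x = expr else M
if e then x = expr else x = expr

[S [M if e then [M x = expr] else [M x = expr]]]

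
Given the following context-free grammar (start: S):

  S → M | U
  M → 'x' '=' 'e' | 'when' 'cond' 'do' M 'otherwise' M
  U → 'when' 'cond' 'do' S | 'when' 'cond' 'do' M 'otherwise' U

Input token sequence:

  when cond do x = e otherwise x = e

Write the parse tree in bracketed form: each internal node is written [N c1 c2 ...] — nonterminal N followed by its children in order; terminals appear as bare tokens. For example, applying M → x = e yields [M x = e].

S
M
when cond do M otherwise M
when cond do x = e otherwise M
when cond do x = e otherwise x = e

[S [M when cond do [M x = e] otherwise [M x = e]]]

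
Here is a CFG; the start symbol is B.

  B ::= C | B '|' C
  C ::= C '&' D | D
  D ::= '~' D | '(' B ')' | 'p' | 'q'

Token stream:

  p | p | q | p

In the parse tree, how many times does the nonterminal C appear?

[B [B [B [B [C [D p]]] | [C [D p]]] | [C [D q]]] | [C [D p]]]

4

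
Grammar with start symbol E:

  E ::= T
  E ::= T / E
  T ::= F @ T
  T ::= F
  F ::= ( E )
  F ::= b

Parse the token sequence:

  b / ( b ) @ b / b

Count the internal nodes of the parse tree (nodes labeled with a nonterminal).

14

[E [T [F b]] / [E [T [F ( [E [T [F b]]] )] @ [T [F b]]] / [E [T [F b]]]]]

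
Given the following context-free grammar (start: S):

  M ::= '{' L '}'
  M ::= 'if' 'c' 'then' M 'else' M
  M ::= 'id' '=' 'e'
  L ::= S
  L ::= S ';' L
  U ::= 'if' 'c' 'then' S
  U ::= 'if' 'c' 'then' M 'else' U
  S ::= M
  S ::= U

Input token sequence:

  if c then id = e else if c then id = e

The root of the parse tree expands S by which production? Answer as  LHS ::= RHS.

S ::= U

[S [U if c then [M id = e] else [U if c then [S [M id = e]]]]]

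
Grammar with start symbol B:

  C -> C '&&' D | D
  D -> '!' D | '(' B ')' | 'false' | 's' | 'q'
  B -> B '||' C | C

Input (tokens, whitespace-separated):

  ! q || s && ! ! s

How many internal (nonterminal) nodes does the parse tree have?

11

[B [B [C [D ! [D q]]]] || [C [C [D s]] && [D ! [D ! [D s]]]]]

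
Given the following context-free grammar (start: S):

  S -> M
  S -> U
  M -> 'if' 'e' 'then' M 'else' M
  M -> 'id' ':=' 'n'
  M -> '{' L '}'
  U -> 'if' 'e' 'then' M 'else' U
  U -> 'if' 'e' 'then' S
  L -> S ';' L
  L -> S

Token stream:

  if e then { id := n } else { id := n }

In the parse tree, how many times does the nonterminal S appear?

3

[S [M if e then [M { [L [S [M id := n]]] }] else [M { [L [S [M id := n]]] }]]]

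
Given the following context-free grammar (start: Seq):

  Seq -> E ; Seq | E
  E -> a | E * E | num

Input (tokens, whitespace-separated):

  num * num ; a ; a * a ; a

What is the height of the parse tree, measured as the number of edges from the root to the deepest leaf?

5

[Seq [E [E num] * [E num]] ; [Seq [E a] ; [Seq [E [E a] * [E a]] ; [Seq [E a]]]]]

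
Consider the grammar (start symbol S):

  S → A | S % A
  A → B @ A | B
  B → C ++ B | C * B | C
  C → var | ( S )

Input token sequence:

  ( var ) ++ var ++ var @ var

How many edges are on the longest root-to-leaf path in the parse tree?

[S [A [B [C ( [S [A [B [C var]]]] )] ++ [B [C var] ++ [B [C var]]]] @ [A [B [C var]]]]]

8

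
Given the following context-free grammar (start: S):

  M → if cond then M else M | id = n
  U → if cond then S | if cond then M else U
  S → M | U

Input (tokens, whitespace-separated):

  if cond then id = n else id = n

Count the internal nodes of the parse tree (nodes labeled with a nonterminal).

4

[S [M if cond then [M id = n] else [M id = n]]]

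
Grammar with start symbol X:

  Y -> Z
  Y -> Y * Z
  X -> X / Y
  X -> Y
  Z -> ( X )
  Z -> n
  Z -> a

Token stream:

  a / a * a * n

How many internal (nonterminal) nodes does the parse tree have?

10

[X [X [Y [Z a]]] / [Y [Y [Y [Z a]] * [Z a]] * [Z n]]]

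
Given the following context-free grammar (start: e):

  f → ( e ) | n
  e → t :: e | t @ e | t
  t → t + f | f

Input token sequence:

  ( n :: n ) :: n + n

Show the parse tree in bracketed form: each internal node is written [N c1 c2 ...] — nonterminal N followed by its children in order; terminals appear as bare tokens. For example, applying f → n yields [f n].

e
t :: e
f :: e
( e ) :: e
( t :: e ) :: e
( f :: e ) :: e
( n :: e ) :: e
( n :: t ) :: e
( n :: f ) :: e
( n :: n ) :: e
( n :: n ) :: t
( n :: n ) :: t + f
( n :: n ) :: f + f
( n :: n ) :: n + f
( n :: n ) :: n + n

[e [t [f ( [e [t [f n]] :: [e [t [f n]]]] )]] :: [e [t [t [f n]] + [f n]]]]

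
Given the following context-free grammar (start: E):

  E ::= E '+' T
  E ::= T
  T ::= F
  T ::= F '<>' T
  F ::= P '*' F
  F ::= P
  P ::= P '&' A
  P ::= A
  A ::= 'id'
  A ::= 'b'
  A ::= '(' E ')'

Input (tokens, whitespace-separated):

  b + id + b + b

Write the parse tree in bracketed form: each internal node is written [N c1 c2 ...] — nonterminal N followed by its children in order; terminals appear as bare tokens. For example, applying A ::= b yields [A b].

E
E + T
E + T + T
E + T + T + T
T + T + T + T
F + T + T + T
P + T + T + T
A + T + T + T
b + T + T + T
b + F + T + T
b + P + T + T
b + A + T + T
b + id + T + T
b + id + F + T
b + id + P + T
b + id + A + T
b + id + b + T
b + id + b + F
b + id + b + P
b + id + b + A
b + id + b + b

[E [E [E [E [T [F [P [A b]]]]] + [T [F [P [A id]]]]] + [T [F [P [A b]]]]] + [T [F [P [A b]]]]]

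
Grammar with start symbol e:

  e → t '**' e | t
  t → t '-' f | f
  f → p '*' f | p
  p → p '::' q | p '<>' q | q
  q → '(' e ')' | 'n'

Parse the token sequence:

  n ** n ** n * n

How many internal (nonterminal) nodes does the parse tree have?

18

[e [t [f [p [q n]]]] ** [e [t [f [p [q n]]]] ** [e [t [f [p [q n]] * [f [p [q n]]]]]]]]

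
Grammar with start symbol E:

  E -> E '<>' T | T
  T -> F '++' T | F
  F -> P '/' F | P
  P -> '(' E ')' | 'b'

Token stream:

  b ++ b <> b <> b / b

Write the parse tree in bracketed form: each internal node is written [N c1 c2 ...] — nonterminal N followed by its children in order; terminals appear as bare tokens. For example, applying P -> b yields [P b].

E
E <> T
E <> T <> T
T <> T <> T
F ++ T <> T <> T
P ++ T <> T <> T
b ++ T <> T <> T
b ++ F <> T <> T
b ++ P <> T <> T
b ++ b <> T <> T
b ++ b <> F <> T
b ++ b <> P <> T
b ++ b <> b <> T
b ++ b <> b <> F
b ++ b <> b <> P / F
b ++ b <> b <> b / F
b ++ b <> b <> b / P
b ++ b <> b <> b / b

[E [E [E [T [F [P b]] ++ [T [F [P b]]]]] <> [T [F [P b]]]] <> [T [F [P b] / [F [P b]]]]]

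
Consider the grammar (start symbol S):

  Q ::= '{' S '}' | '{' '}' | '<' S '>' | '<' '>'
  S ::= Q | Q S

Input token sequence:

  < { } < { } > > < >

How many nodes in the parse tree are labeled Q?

[S [Q < [S [Q { }] [S [Q < [S [Q { }]] >]]] >] [S [Q < >]]]

5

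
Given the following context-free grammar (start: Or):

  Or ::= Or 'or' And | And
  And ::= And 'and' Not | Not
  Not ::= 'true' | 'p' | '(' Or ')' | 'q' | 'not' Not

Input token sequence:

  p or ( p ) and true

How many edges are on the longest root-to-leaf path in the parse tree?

7

[Or [Or [And [Not p]]] or [And [And [Not ( [Or [And [Not p]]] )]] and [Not true]]]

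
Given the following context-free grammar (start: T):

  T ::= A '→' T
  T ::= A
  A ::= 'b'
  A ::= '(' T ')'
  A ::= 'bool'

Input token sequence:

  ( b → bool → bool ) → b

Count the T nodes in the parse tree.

5

[T [A ( [T [A b] → [T [A bool] → [T [A bool]]]] )] → [T [A b]]]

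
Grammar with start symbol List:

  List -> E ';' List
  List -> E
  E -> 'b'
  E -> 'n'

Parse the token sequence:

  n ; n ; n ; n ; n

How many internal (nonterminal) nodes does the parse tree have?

[List [E n] ; [List [E n] ; [List [E n] ; [List [E n] ; [List [E n]]]]]]

10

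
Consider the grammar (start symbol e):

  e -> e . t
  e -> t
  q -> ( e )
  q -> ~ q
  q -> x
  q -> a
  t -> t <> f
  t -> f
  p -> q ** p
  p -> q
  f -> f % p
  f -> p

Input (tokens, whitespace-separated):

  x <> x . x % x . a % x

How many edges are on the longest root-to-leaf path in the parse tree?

[e [e [e [t [t [f [p [q x]]]] <> [f [p [q x]]]]] . [t [f [f [p [q x]]] % [p [q x]]]]] . [t [f [f [p [q a]]] % [p [q x]]]]]

8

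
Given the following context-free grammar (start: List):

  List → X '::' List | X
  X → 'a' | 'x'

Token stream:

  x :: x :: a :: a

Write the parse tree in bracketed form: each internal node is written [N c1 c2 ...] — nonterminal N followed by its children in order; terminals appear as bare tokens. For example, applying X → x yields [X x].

List
X :: List
x :: List
x :: X :: List
x :: x :: List
x :: x :: X :: List
x :: x :: a :: List
x :: x :: a :: X
x :: x :: a :: a

[List [X x] :: [List [X x] :: [List [X a] :: [List [X a]]]]]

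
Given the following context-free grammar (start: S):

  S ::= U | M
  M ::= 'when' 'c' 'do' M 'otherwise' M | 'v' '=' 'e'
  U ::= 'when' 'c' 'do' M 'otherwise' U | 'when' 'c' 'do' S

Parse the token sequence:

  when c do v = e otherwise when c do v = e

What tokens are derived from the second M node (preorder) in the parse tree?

[S [U when c do [M v = e] otherwise [U when c do [S [M v = e]]]]]

v = e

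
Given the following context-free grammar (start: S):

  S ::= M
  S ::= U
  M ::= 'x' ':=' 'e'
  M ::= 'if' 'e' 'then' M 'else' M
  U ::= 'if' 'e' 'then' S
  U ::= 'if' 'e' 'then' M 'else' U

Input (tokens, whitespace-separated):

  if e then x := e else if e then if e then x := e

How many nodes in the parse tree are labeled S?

3

[S [U if e then [M x := e] else [U if e then [S [U if e then [S [M x := e]]]]]]]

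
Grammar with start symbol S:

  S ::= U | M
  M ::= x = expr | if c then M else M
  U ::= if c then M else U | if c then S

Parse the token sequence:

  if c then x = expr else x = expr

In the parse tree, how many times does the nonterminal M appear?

3

[S [M if c then [M x = expr] else [M x = expr]]]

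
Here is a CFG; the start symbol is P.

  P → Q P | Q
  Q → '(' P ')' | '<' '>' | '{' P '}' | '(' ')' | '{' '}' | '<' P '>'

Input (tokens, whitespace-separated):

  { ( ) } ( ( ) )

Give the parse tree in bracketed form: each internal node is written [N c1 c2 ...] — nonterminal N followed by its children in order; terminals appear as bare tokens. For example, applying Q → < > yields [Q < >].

P
Q P
{ P } P
{ Q } P
{ ( ) } P
{ ( ) } Q
{ ( ) } ( P )
{ ( ) } ( Q )
{ ( ) } ( ( ) )

[P [Q { [P [Q ( )]] }] [P [Q ( [P [Q ( )]] )]]]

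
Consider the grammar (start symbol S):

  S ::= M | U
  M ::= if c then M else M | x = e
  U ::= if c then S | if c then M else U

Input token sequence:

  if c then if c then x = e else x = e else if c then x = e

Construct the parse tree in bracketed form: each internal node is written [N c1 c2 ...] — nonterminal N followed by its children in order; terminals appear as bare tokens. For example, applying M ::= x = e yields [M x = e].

S
U
if c then M else U
if c then if c then M else M else U
if c then if c then x = e else M else U
if c then if c then x = e else x = e else U
if c then if c then x = e else x = e else if c then S
if c then if c then x = e else x = e else if c then M
if c then if c then x = e else x = e else if c then x = e

[S [U if c then [M if c then [M x = e] else [M x = e]] else [U if c then [S [M x = e]]]]]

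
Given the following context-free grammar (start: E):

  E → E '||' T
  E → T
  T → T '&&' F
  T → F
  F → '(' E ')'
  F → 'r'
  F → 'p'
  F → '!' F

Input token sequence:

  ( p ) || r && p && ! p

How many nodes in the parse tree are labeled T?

[E [E [T [F ( [E [T [F p]]] )]]] || [T [T [T [F r]] && [F p]] && [F ! [F p]]]]

5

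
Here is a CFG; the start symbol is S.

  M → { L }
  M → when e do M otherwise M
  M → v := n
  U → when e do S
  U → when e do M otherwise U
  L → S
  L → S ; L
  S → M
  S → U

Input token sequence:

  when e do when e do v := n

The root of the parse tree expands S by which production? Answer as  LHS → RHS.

[S [U when e do [S [U when e do [S [M v := n]]]]]]

S → U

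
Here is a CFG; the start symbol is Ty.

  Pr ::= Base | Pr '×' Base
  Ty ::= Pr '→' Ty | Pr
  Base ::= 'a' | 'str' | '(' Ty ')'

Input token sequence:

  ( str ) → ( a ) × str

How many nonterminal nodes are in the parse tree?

14

[Ty [Pr [Base ( [Ty [Pr [Base str]]] )]] → [Ty [Pr [Pr [Base ( [Ty [Pr [Base a]]] )]] × [Base str]]]]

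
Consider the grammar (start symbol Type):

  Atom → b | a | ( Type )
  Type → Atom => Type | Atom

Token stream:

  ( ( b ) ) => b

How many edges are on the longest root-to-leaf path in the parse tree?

6

[Type [Atom ( [Type [Atom ( [Type [Atom b]] )]] )] => [Type [Atom b]]]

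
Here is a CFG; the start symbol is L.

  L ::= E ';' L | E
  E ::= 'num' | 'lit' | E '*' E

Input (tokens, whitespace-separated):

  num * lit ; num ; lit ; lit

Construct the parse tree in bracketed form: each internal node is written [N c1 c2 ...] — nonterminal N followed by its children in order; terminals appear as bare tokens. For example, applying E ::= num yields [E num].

L
E ; L
E * E ; L
num * E ; L
num * lit ; L
num * lit ; E ; L
num * lit ; num ; L
num * lit ; num ; E ; L
num * lit ; num ; lit ; L
num * lit ; num ; lit ; E
num * lit ; num ; lit ; lit

[L [E [E num] * [E lit]] ; [L [E num] ; [L [E lit] ; [L [E lit]]]]]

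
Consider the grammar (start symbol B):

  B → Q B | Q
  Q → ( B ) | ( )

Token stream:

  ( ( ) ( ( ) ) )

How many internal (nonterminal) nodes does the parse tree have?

[B [Q ( [B [Q ( )] [B [Q ( [B [Q ( )]] )]]] )]]

8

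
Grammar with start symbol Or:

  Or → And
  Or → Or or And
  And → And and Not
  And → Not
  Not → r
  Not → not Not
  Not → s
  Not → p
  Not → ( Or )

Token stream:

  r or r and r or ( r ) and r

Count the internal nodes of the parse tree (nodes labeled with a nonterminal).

[Or [Or [Or [And [Not r]]] or [And [And [Not r]] and [Not r]]] or [And [And [Not ( [Or [And [Not r]]] )]] and [Not r]]]

16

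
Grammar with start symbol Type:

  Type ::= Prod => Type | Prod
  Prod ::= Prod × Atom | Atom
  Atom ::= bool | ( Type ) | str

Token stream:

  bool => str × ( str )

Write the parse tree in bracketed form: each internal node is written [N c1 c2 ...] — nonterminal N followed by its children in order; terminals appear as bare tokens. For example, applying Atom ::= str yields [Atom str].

[Type [Prod [Atom bool]] => [Type [Prod [Prod [Atom str]] × [Atom ( [Type [Prod [Atom str]]] )]]]]

Type
Prod => Type
Atom => Type
bool => Type
bool => Prod
bool => Prod × Atom
bool => Atom × Atom
bool => str × Atom
bool => str × ( Type )
bool => str × ( Prod )
bool => str × ( Atom )
bool => str × ( str )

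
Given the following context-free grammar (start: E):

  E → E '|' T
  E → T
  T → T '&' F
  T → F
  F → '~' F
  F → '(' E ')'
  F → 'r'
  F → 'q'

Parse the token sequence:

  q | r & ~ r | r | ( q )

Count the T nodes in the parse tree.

6

[E [E [E [E [T [F q]]] | [T [T [F r]] & [F ~ [F r]]]] | [T [F r]]] | [T [F ( [E [T [F q]]] )]]]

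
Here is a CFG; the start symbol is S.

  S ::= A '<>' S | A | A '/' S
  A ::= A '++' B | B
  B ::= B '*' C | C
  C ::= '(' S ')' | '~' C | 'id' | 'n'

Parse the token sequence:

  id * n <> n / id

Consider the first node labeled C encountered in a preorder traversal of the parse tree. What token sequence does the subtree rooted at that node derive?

[S [A [B [B [C id]] * [C n]]] <> [S [A [B [C n]]] / [S [A [B [C id]]]]]]

id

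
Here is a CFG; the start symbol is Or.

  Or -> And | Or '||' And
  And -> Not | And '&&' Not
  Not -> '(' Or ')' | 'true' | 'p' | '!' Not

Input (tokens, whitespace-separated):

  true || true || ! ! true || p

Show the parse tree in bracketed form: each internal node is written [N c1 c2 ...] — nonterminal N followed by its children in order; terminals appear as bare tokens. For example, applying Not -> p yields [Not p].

Or
Or || And
Or || And || And
Or || And || And || And
And || And || And || And
Not || And || And || And
true || And || And || And
true || Not || And || And
true || true || And || And
true || true || Not || And
true || true || ! Not || And
true || true || ! ! Not || And
true || true || ! ! true || And
true || true || ! ! true || Not
true || true || ! ! true || p

[Or [Or [Or [Or [And [Not true]]] || [And [Not true]]] || [And [Not ! [Not ! [Not true]]]]] || [And [Not p]]]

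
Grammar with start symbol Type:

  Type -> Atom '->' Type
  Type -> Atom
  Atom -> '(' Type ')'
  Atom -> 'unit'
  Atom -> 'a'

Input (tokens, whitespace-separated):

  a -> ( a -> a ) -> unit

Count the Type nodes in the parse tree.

[Type [Atom a] -> [Type [Atom ( [Type [Atom a] -> [Type [Atom a]]] )] -> [Type [Atom unit]]]]

5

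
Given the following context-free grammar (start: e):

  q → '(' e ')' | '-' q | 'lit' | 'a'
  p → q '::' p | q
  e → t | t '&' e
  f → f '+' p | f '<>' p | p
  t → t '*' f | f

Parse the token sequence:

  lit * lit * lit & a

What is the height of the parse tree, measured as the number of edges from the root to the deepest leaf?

7

[e [t [t [t [f [p [q lit]]]] * [f [p [q lit]]]] * [f [p [q lit]]]] & [e [t [f [p [q a]]]]]]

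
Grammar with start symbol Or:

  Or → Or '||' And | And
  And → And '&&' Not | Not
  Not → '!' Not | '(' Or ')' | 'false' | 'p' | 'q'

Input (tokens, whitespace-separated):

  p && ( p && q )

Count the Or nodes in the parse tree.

[Or [And [And [Not p]] && [Not ( [Or [And [And [Not p]] && [Not q]]] )]]]

2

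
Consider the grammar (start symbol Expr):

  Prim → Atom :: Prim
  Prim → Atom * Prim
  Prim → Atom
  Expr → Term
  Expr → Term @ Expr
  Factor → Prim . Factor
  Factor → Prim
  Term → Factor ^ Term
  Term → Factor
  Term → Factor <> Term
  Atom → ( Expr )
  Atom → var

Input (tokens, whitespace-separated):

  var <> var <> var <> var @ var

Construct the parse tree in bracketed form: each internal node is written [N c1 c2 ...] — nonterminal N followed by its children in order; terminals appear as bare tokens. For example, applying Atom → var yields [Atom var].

[Expr [Term [Factor [Prim [Atom var]]] <> [Term [Factor [Prim [Atom var]]] <> [Term [Factor [Prim [Atom var]]] <> [Term [Factor [Prim [Atom var]]]]]]] @ [Expr [Term [Factor [Prim [Atom var]]]]]]

Expr
Term @ Expr
Factor <> Term @ Expr
Prim <> Term @ Expr
Atom <> Term @ Expr
var <> Term @ Expr
var <> Factor <> Term @ Expr
var <> Prim <> Term @ Expr
var <> Atom <> Term @ Expr
var <> var <> Term @ Expr
var <> var <> Factor <> Term @ Expr
var <> var <> Prim <> Term @ Expr
var <> var <> Atom <> Term @ Expr
var <> var <> var <> Term @ Expr
var <> var <> var <> Factor @ Expr
var <> var <> var <> Prim @ Expr
var <> var <> var <> Atom @ Expr
var <> var <> var <> var @ Expr
var <> var <> var <> var @ Term
var <> var <> var <> var @ Factor
var <> var <> var <> var @ Prim
var <> var <> var <> var @ Atom
var <> var <> var <> var @ var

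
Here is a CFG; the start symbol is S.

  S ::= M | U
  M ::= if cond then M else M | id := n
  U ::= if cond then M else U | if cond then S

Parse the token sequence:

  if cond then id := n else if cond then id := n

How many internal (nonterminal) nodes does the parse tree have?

6

[S [U if cond then [M id := n] else [U if cond then [S [M id := n]]]]]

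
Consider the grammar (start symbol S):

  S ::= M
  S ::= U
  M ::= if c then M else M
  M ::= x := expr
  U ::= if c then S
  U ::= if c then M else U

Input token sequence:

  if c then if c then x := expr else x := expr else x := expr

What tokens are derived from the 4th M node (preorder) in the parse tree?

x := expr

[S [M if c then [M if c then [M x := expr] else [M x := expr]] else [M x := expr]]]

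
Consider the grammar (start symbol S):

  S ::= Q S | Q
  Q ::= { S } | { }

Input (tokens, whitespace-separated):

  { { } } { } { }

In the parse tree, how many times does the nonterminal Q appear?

[S [Q { [S [Q { }]] }] [S [Q { }] [S [Q { }]]]]

4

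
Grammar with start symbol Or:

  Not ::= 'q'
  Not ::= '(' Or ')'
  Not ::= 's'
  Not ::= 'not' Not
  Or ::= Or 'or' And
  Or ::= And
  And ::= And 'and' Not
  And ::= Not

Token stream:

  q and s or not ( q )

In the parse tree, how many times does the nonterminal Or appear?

[Or [Or [And [And [Not q]] and [Not s]]] or [And [Not not [Not ( [Or [And [Not q]]] )]]]]

3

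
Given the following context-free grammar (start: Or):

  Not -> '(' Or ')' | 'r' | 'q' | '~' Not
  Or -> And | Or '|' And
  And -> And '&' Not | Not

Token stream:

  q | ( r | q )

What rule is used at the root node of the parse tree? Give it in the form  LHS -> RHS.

Or -> Or '|' And

[Or [Or [And [Not q]]] | [And [Not ( [Or [Or [And [Not r]]] | [And [Not q]]] )]]]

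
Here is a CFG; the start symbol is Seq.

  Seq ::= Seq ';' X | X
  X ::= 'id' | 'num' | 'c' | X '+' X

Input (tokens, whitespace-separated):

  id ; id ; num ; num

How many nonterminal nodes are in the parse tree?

[Seq [Seq [Seq [Seq [X id]] ; [X id]] ; [X num]] ; [X num]]

8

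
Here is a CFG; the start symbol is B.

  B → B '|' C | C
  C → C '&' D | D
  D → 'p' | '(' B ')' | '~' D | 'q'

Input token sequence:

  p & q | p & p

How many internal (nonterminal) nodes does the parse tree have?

[B [B [C [C [D p]] & [D q]]] | [C [C [D p]] & [D p]]]

10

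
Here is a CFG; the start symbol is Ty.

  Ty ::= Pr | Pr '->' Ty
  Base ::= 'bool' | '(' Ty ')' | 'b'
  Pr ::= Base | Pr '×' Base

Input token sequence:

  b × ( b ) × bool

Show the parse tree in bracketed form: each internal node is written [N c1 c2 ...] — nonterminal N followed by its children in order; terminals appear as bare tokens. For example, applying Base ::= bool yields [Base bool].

[Ty [Pr [Pr [Pr [Base b]] × [Base ( [Ty [Pr [Base b]]] )]] × [Base bool]]]

Ty
Pr
Pr × Base
Pr × Base × Base
Base × Base × Base
b × Base × Base
b × ( Ty ) × Base
b × ( Pr ) × Base
b × ( Base ) × Base
b × ( b ) × Base
b × ( b ) × bool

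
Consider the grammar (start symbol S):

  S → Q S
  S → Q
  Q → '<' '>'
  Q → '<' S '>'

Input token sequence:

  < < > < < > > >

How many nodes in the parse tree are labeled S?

[S [Q < [S [Q < >] [S [Q < [S [Q < >]] >]]] >]]

4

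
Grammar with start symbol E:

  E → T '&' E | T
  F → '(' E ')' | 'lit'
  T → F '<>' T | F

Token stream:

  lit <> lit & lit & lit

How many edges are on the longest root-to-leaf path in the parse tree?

5

[E [T [F lit] <> [T [F lit]]] & [E [T [F lit]] & [E [T [F lit]]]]]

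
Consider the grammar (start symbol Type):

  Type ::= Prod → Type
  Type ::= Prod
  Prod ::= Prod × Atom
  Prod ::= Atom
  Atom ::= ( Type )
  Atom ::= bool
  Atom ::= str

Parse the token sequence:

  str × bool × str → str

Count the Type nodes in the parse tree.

2

[Type [Prod [Prod [Prod [Atom str]] × [Atom bool]] × [Atom str]] → [Type [Prod [Atom str]]]]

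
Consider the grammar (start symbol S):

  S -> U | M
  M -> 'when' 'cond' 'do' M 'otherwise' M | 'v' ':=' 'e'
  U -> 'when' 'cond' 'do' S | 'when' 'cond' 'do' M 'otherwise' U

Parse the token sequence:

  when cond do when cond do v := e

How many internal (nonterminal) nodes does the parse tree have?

6

[S [U when cond do [S [U when cond do [S [M v := e]]]]]]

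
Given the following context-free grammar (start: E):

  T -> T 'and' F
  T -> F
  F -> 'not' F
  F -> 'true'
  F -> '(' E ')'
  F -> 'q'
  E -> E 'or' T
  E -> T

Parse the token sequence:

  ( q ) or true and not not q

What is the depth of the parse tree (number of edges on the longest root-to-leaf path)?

[E [E [T [F ( [E [T [F q]]] )]]] or [T [T [F true]] and [F not [F not [F q]]]]]

7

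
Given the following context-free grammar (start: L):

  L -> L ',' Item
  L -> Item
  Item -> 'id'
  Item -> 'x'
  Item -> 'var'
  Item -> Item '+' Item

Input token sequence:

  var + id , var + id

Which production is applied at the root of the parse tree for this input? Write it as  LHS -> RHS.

L -> L ',' Item

[L [L [Item [Item var] + [Item id]]] , [Item [Item var] + [Item id]]]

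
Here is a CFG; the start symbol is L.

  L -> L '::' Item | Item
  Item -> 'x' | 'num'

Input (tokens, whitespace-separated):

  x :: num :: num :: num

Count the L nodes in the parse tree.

4

[L [L [L [L [Item x]] :: [Item num]] :: [Item num]] :: [Item num]]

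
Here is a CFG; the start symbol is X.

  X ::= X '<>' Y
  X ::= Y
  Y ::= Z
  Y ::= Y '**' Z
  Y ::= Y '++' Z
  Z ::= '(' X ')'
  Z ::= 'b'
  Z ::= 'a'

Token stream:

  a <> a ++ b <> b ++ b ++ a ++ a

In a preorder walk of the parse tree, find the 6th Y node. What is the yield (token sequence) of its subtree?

b ++ b

[X [X [X [Y [Z a]]] <> [Y [Y [Z a]] ++ [Z b]]] <> [Y [Y [Y [Y [Z b]] ++ [Z b]] ++ [Z a]] ++ [Z a]]]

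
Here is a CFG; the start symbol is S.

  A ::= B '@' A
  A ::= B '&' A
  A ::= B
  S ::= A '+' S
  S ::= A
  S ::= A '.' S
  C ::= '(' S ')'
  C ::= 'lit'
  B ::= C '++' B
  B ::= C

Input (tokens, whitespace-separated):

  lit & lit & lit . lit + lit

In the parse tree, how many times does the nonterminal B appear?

5

[S [A [B [C lit]] & [A [B [C lit]] & [A [B [C lit]]]]] . [S [A [B [C lit]]] + [S [A [B [C lit]]]]]]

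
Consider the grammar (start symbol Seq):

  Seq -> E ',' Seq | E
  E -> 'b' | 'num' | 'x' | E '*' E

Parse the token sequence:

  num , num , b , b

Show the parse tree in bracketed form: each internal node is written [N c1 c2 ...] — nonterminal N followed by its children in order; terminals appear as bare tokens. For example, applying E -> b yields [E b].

Seq
E , Seq
num , Seq
num , E , Seq
num , num , Seq
num , num , E , Seq
num , num , b , Seq
num , num , b , E
num , num , b , b

[Seq [E num] , [Seq [E num] , [Seq [E b] , [Seq [E b]]]]]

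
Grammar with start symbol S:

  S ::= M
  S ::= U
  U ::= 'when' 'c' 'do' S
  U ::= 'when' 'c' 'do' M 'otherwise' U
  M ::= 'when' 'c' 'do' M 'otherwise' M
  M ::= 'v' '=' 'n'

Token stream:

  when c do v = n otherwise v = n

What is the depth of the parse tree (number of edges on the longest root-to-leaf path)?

[S [M when c do [M v = n] otherwise [M v = n]]]

3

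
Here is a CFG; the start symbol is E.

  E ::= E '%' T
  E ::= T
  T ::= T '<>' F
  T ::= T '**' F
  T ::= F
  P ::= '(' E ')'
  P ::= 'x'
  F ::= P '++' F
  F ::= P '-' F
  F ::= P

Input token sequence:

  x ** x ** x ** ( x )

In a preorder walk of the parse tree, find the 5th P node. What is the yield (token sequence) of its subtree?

x

[E [T [T [T [T [F [P x]]] ** [F [P x]]] ** [F [P x]]] ** [F [P ( [E [T [F [P x]]]] )]]]]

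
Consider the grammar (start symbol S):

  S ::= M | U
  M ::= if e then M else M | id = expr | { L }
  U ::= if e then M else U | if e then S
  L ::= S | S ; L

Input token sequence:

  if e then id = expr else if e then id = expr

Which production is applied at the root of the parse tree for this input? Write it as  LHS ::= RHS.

[S [U if e then [M id = expr] else [U if e then [S [M id = expr]]]]]

S ::= U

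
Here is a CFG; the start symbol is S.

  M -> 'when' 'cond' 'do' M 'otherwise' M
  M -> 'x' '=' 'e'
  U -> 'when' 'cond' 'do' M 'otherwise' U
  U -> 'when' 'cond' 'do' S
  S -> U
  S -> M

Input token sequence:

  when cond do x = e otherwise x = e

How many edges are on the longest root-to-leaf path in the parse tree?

[S [M when cond do [M x = e] otherwise [M x = e]]]

3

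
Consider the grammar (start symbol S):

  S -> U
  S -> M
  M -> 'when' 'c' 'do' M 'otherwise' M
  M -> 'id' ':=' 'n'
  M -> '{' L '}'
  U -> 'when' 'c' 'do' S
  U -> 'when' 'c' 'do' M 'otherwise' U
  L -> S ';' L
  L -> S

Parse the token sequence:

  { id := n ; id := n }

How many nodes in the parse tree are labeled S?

3

[S [M { [L [S [M id := n]] ; [L [S [M id := n]]]] }]]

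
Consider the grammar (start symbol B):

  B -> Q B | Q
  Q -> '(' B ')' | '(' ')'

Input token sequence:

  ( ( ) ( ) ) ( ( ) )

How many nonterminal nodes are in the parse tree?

10

[B [Q ( [B [Q ( )] [B [Q ( )]]] )] [B [Q ( [B [Q ( )]] )]]]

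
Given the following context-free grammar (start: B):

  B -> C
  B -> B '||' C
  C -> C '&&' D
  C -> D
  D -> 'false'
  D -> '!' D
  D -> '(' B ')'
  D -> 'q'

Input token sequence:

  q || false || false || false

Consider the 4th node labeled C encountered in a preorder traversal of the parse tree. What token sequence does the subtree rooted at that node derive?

[B [B [B [B [C [D q]]] || [C [D false]]] || [C [D false]]] || [C [D false]]]

false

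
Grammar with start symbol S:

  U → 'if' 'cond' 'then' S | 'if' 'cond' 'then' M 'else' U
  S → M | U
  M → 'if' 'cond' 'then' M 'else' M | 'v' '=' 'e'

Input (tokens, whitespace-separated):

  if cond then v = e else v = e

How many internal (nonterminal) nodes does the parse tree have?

4

[S [M if cond then [M v = e] else [M v = e]]]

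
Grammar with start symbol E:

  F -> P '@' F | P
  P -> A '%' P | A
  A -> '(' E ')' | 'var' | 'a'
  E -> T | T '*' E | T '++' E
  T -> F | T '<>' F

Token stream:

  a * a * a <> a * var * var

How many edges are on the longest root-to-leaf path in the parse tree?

9

[E [T [F [P [A a]]]] * [E [T [F [P [A a]]]] * [E [T [T [F [P [A a]]]] <> [F [P [A a]]]] * [E [T [F [P [A var]]]] * [E [T [F [P [A var]]]]]]]]]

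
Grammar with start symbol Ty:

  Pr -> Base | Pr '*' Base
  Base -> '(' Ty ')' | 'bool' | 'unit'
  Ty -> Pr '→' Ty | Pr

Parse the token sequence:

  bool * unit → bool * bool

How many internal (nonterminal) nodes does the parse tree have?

[Ty [Pr [Pr [Base bool]] * [Base unit]] → [Ty [Pr [Pr [Base bool]] * [Base bool]]]]

10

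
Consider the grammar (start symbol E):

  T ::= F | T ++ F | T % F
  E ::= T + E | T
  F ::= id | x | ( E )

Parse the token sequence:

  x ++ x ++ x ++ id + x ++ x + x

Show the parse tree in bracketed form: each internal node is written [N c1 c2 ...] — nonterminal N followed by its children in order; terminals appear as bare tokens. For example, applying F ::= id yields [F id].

E
T + E
T ++ F + E
T ++ F ++ F + E
T ++ F ++ F ++ F + E
F ++ F ++ F ++ F + E
x ++ F ++ F ++ F + E
x ++ x ++ F ++ F + E
x ++ x ++ x ++ F + E
x ++ x ++ x ++ id + E
x ++ x ++ x ++ id + T + E
x ++ x ++ x ++ id + T ++ F + E
x ++ x ++ x ++ id + F ++ F + E
x ++ x ++ x ++ id + x ++ F + E
x ++ x ++ x ++ id + x ++ x + E
x ++ x ++ x ++ id + x ++ x + T
x ++ x ++ x ++ id + x ++ x + F
x ++ x ++ x ++ id + x ++ x + x

[E [T [T [T [T [F x]] ++ [F x]] ++ [F x]] ++ [F id]] + [E [T [T [F x]] ++ [F x]] + [E [T [F x]]]]]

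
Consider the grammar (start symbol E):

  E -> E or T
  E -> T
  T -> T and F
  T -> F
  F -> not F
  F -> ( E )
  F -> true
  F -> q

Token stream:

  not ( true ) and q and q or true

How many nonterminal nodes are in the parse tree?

14

[E [E [T [T [T [F not [F ( [E [T [F true]]] )]]] and [F q]] and [F q]]] or [T [F true]]]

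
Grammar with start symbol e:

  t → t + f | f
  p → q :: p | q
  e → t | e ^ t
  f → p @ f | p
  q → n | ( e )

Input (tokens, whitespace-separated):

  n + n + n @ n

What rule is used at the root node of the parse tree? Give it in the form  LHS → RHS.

e → t

[e [t [t [t [f [p [q n]]]] + [f [p [q n]]]] + [f [p [q n]] @ [f [p [q n]]]]]]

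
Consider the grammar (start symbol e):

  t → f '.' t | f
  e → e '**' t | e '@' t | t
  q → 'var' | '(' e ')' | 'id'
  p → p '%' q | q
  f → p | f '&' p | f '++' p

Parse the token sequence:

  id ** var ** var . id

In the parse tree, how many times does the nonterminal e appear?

[e [e [e [t [f [p [q id]]]]] ** [t [f [p [q var]]]]] ** [t [f [p [q var]]] . [t [f [p [q id]]]]]]

3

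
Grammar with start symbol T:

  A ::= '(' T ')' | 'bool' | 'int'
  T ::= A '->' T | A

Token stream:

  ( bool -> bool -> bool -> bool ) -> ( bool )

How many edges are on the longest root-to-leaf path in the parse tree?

7

[T [A ( [T [A bool] -> [T [A bool] -> [T [A bool] -> [T [A bool]]]]] )] -> [T [A ( [T [A bool]] )]]]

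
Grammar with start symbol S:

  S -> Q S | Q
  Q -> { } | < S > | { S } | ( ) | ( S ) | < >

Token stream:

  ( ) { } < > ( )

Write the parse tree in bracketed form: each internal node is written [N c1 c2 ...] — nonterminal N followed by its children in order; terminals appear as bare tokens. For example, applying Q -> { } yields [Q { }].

S
Q S
( ) S
( ) Q S
( ) { } S
( ) { } Q S
( ) { } < > S
( ) { } < > Q
( ) { } < > ( )

[S [Q ( )] [S [Q { }] [S [Q < >] [S [Q ( )]]]]]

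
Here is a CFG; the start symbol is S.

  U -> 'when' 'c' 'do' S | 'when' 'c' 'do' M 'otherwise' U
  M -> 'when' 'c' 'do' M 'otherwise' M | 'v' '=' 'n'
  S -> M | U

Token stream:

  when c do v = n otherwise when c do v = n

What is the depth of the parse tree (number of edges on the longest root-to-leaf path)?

[S [U when c do [M v = n] otherwise [U when c do [S [M v = n]]]]]

5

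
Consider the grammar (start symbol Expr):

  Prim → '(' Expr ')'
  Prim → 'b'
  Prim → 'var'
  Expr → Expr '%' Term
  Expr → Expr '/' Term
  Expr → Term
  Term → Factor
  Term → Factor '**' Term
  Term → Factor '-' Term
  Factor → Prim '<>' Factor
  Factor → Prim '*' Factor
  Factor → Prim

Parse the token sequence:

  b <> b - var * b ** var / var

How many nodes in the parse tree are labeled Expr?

[Expr [Expr [Term [Factor [Prim b] <> [Factor [Prim b]]] - [Term [Factor [Prim var] * [Factor [Prim b]]] ** [Term [Factor [Prim var]]]]]] / [Term [Factor [Prim var]]]]

2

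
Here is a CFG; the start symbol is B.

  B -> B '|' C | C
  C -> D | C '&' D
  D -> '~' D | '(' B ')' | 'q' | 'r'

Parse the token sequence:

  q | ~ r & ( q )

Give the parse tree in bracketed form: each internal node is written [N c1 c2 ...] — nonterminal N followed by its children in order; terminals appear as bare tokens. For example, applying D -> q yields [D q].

[B [B [C [D q]]] | [C [C [D ~ [D r]]] & [D ( [B [C [D q]]] )]]]

B
B | C
C | C
D | C
q | C
q | C & D
q | D & D
q | ~ D & D
q | ~ r & D
q | ~ r & ( B )
q | ~ r & ( C )
q | ~ r & ( D )
q | ~ r & ( q )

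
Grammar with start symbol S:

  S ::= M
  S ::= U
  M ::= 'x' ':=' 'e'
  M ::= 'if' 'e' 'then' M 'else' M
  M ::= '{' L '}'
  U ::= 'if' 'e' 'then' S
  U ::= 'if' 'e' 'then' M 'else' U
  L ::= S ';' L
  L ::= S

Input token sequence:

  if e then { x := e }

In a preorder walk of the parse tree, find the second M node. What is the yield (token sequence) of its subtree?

x := e

[S [U if e then [S [M { [L [S [M x := e]]] }]]]]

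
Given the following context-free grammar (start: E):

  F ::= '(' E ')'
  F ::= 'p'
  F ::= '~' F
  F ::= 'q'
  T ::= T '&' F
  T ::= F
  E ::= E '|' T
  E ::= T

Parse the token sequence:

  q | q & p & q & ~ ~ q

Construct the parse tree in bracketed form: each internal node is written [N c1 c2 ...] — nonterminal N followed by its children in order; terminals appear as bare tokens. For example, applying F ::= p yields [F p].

E
E | T
T | T
F | T
q | T
q | T & F
q | T & F & F
q | T & F & F & F
q | F & F & F & F
q | q & F & F & F
q | q & p & F & F
q | q & p & q & F
q | q & p & q & ~ F
q | q & p & q & ~ ~ F
q | q & p & q & ~ ~ q

[E [E [T [F q]]] | [T [T [T [T [F q]] & [F p]] & [F q]] & [F ~ [F ~ [F q]]]]]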